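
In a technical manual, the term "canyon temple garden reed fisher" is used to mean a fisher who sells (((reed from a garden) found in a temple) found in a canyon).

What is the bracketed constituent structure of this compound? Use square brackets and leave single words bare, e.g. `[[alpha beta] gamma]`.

Whole compound: head "fisher", modifier "canyon temple garden reed".
"canyon temple garden reed" → head "reed" (specifically "temple garden reed"), modifier "canyon".
"temple garden reed" → head "reed" (specifically "garden reed"), modifier "temple".
"garden reed" → head "reed", modifier "garden".
Assembled: [[canyon [temple [garden reed]]] fisher].

[[canyon [temple [garden reed]]] fisher]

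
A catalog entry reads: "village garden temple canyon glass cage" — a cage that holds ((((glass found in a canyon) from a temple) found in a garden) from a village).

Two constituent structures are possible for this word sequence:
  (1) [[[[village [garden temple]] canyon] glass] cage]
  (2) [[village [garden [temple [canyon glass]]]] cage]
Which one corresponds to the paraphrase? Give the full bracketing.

[[village [garden [temple [canyon glass]]]] cage]

The paraphrase's head is the "cage" part ("cage"); its modifier is "village garden temple canyon glass".
That top-level split, carried through the inner groups, gives [[village [garden [temple [canyon glass]]]] cage].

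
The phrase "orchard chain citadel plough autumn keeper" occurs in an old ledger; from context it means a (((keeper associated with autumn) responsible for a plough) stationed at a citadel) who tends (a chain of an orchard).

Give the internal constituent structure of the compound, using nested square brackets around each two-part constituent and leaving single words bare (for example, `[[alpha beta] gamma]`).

The outermost head in the paraphrase is "keeper" (specifically "citadel plough autumn keeper"), modified by "orchard chain".
Within "orchard chain", the head is "chain" and the modifier is "orchard".
Within "citadel plough autumn keeper", the head is "keeper" (specifically "plough autumn keeper") and the modifier is "citadel".
Within "plough autumn keeper", the head is "keeper" (specifically "autumn keeper") and the modifier is "plough".
Within "autumn keeper", the head is "keeper" and the modifier is "autumn".
Putting it together: [[orchard chain] [citadel [plough [autumn keeper]]]].

[[orchard chain] [citadel [plough [autumn keeper]]]]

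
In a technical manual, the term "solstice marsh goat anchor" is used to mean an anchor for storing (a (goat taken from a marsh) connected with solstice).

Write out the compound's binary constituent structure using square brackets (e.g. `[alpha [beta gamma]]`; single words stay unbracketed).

The outermost head in the paraphrase is "anchor", modified by "solstice marsh goat".
"solstice marsh goat" → head "goat" (specifically "marsh goat"), modifier "solstice".
"marsh goat" → head "goat", modifier "marsh".
So the structure is [[solstice [marsh goat]] anchor].

[[solstice [marsh goat]] anchor]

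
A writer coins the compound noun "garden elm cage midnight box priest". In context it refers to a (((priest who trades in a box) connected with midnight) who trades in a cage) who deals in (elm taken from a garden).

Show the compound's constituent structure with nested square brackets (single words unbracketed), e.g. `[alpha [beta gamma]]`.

[[garden elm] [cage [midnight [box priest]]]]

Whole compound: head "priest" (specifically "cage midnight box priest"), modifier "garden elm".
Within "garden elm", the head is "elm" and the modifier is "garden".
Within "cage midnight box priest", the head is "priest" (specifically "midnight box priest") and the modifier is "cage".
Within "midnight box priest", the head is "priest" (specifically "box priest") and the modifier is "midnight".
Within "box priest", the head is "priest" and the modifier is "box".
Putting it together: [[garden elm] [cage [midnight [box priest]]]].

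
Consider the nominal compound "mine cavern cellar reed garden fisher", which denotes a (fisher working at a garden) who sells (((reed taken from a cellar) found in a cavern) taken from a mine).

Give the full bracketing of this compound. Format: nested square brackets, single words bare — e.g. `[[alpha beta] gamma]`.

[[mine [cavern [cellar reed]]] [garden fisher]]

Overall it is a kind of fisher (specifically "garden fisher"); the modifier is "mine cavern cellar reed".
"mine cavern cellar reed" → head "reed" (specifically "cavern cellar reed"), modifier "mine".
"cavern cellar reed" → head "reed" (specifically "cellar reed"), modifier "cavern".
"cellar reed" → head "reed", modifier "cellar".
"garden fisher" → head "fisher", modifier "garden".
Putting it together: [[mine [cavern [cellar reed]]] [garden fisher]].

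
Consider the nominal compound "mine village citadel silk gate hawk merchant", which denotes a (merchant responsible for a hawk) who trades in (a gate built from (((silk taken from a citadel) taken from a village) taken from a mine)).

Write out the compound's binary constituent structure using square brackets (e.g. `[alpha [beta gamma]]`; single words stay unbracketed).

[[[mine [village [citadel silk]]] gate] [hawk merchant]]

Whole compound: head "merchant" (specifically "hawk merchant"), modifier "mine village citadel silk gate".
Inside "mine village citadel silk gate": head "gate", modifier "mine village citadel silk".
Inside "mine village citadel silk": head "silk" (specifically "village citadel silk"), modifier "mine".
Inside "village citadel silk": head "silk" (specifically "citadel silk"), modifier "village".
Inside "citadel silk": head "silk", modifier "citadel".
Inside "hawk merchant": head "merchant", modifier "hawk".
So the structure is [[[mine [village [citadel silk]]] gate] [hawk merchant]].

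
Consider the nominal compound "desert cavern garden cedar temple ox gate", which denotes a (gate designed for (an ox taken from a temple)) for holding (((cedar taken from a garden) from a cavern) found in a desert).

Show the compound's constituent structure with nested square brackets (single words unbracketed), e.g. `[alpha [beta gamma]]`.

[[desert [cavern [garden cedar]]] [[temple ox] gate]]

Overall it is a kind of gate (specifically "temple ox gate"); the modifier is "desert cavern garden cedar".
"desert cavern garden cedar" → head "cedar" (specifically "cavern garden cedar"), modifier "desert".
"cavern garden cedar" → head "cedar" (specifically "garden cedar"), modifier "cavern".
"garden cedar" → head "cedar", modifier "garden".
"temple ox gate" → head "gate", modifier "temple ox".
"temple ox" → head "ox", modifier "temple".
Putting it together: [[desert [cavern [garden cedar]]] [[temple ox] gate]].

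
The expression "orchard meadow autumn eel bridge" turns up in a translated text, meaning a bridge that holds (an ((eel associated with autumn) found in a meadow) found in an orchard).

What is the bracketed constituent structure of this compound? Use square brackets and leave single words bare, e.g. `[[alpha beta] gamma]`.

The outermost head in the paraphrase is "bridge", modified by "orchard meadow autumn eel".
"orchard meadow autumn eel" → head "eel" (specifically "meadow autumn eel"), modifier "orchard".
"meadow autumn eel" → head "eel" (specifically "autumn eel"), modifier "meadow".
"autumn eel" → head "eel", modifier "autumn".
Putting it together: [[orchard [meadow [autumn eel]]] bridge].

[[orchard [meadow [autumn eel]]] bridge]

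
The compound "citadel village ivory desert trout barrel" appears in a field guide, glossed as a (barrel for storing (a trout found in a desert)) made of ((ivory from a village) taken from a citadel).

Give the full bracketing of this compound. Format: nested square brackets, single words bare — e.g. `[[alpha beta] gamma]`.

Whole compound: head "barrel" (specifically "desert trout barrel"), modifier "citadel village ivory".
"citadel village ivory" → head "ivory" (specifically "village ivory"), modifier "citadel".
"village ivory" → head "ivory", modifier "village".
"desert trout barrel" → head "barrel", modifier "desert trout".
"desert trout" → head "trout", modifier "desert".
Assembled: [[citadel [village ivory]] [[desert trout] barrel]].

[[citadel [village ivory]] [[desert trout] barrel]]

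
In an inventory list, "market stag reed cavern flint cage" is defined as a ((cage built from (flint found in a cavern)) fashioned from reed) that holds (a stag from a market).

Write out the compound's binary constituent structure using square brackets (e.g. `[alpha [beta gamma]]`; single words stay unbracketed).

Whole compound: head "cage" (specifically "reed cavern flint cage"), modifier "market stag".
Inside "market stag": head "stag", modifier "market".
Inside "reed cavern flint cage": head "cage" (specifically "cavern flint cage"), modifier "reed".
Inside "cavern flint cage": head "cage", modifier "cavern flint".
Inside "cavern flint": head "flint", modifier "cavern".
So the structure is [[market stag] [reed [[cavern flint] cage]]].

[[market stag] [reed [[cavern flint] cage]]]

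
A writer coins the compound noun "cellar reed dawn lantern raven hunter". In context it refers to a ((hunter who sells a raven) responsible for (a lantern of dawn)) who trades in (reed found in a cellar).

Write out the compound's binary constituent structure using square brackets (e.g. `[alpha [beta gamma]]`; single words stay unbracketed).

The outermost head in the paraphrase is "hunter" (specifically "dawn lantern raven hunter"), modified by "cellar reed".
"cellar reed" → head "reed", modifier "cellar".
"dawn lantern raven hunter" → head "hunter" (specifically "raven hunter"), modifier "dawn lantern".
"dawn lantern" → head "lantern", modifier "dawn".
"raven hunter" → head "hunter", modifier "raven".
Putting it together: [[cellar reed] [[dawn lantern] [raven hunter]]].

[[cellar reed] [[dawn lantern] [raven hunter]]]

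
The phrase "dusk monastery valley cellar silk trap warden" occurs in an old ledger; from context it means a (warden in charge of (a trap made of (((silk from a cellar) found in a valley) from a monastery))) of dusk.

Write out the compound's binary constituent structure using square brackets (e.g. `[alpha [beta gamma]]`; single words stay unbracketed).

At the top level: head "warden" (specifically "monastery valley cellar silk trap warden"); modifier "dusk".
Inside "monastery valley cellar silk trap warden": head "warden", modifier "monastery valley cellar silk trap".
Inside "monastery valley cellar silk trap": head "trap", modifier "monastery valley cellar silk".
Inside "monastery valley cellar silk": head "silk" (specifically "valley cellar silk"), modifier "monastery".
Inside "valley cellar silk": head "silk" (specifically "cellar silk"), modifier "valley".
Inside "cellar silk": head "silk", modifier "cellar".
Assembled: [dusk [[[monastery [valley [cellar silk]]] trap] warden]].

[dusk [[[monastery [valley [cellar silk]]] trap] warden]]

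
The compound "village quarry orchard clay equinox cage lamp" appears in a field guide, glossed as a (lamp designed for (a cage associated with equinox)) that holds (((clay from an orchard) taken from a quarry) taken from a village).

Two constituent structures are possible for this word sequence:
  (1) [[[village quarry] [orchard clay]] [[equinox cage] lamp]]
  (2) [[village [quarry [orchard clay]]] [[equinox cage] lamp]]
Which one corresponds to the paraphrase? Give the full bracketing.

[[village [quarry [orchard clay]]] [[equinox cage] lamp]]

The paraphrase's head is the "lamp" part ("equinox cage lamp"); its modifier is "village quarry orchard clay".
That top-level split, carried through the inner groups, gives [[village [quarry [orchard clay]]] [[equinox cage] lamp]].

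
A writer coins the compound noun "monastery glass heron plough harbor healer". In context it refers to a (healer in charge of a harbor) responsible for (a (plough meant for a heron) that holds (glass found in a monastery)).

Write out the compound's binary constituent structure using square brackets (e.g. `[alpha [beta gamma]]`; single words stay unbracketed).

At the top level: head "healer" (specifically "harbor healer"); modifier "monastery glass heron plough".
Within "monastery glass heron plough", the head is "plough" (specifically "heron plough") and the modifier is "monastery glass".
Within "monastery glass", the head is "glass" and the modifier is "monastery".
Within "heron plough", the head is "plough" and the modifier is "heron".
Within "harbor healer", the head is "healer" and the modifier is "harbor".
Assembled: [[[monastery glass] [heron plough]] [harbor healer]].

[[[monastery glass] [heron plough]] [harbor healer]]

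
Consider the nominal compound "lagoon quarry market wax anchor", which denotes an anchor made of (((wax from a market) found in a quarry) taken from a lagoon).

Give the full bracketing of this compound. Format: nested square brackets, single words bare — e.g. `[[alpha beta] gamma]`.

[[lagoon [quarry [market wax]]] anchor]

Overall it is a kind of anchor; the modifier is "lagoon quarry market wax".
Within "lagoon quarry market wax", the head is "wax" (specifically "quarry market wax") and the modifier is "lagoon".
Within "quarry market wax", the head is "wax" (specifically "market wax") and the modifier is "quarry".
Within "market wax", the head is "wax" and the modifier is "market".
Putting it together: [[lagoon [quarry [market wax]]] anchor].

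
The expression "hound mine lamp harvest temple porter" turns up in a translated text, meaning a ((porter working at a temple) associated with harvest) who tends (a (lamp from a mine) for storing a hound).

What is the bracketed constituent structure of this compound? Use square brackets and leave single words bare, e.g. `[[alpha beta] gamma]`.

Overall it is a kind of porter (specifically "harvest temple porter"); the modifier is "hound mine lamp".
Inside "hound mine lamp": head "lamp" (specifically "mine lamp"), modifier "hound".
Inside "mine lamp": head "lamp", modifier "mine".
Inside "harvest temple porter": head "porter" (specifically "temple porter"), modifier "harvest".
Inside "temple porter": head "porter", modifier "temple".
Putting it together: [[hound [mine lamp]] [harvest [temple porter]]].

[[hound [mine lamp]] [harvest [temple porter]]]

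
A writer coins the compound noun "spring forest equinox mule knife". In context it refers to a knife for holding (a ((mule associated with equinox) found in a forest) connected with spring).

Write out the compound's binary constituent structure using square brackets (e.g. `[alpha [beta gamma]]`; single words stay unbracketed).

Whole compound: head "knife", modifier "spring forest equinox mule".
Within "spring forest equinox mule", the head is "mule" (specifically "forest equinox mule") and the modifier is "spring".
Within "forest equinox mule", the head is "mule" (specifically "equinox mule") and the modifier is "forest".
Within "equinox mule", the head is "mule" and the modifier is "equinox".
So the structure is [[spring [forest [equinox mule]]] knife].

[[spring [forest [equinox mule]]] knife]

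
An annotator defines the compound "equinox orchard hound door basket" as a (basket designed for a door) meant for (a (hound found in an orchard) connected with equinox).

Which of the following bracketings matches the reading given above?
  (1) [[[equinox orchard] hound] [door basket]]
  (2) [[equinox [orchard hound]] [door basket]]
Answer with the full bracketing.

[[equinox [orchard hound]] [door basket]]

The paraphrase's head is the "basket" part ("door basket"); its modifier is "equinox orchard hound".
That top-level split, carried through the inner groups, gives [[equinox [orchard hound]] [door basket]].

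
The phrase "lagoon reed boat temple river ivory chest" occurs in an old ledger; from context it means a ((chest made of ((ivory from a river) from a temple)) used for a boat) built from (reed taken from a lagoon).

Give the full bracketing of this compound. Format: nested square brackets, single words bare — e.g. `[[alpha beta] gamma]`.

[[lagoon reed] [boat [[temple [river ivory]] chest]]]

Whole compound: head "chest" (specifically "boat temple river ivory chest"), modifier "lagoon reed".
Within "lagoon reed", the head is "reed" and the modifier is "lagoon".
Within "boat temple river ivory chest", the head is "chest" (specifically "temple river ivory chest") and the modifier is "boat".
Within "temple river ivory chest", the head is "chest" and the modifier is "temple river ivory".
Within "temple river ivory", the head is "ivory" (specifically "river ivory") and the modifier is "temple".
Within "river ivory", the head is "ivory" and the modifier is "river".
Putting it together: [[lagoon reed] [boat [[temple [river ivory]] chest]]].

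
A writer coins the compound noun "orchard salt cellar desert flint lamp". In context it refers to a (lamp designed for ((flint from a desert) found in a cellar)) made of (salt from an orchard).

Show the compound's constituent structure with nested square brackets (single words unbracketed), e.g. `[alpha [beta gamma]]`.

[[orchard salt] [[cellar [desert flint]] lamp]]

Whole compound: head "lamp" (specifically "cellar desert flint lamp"), modifier "orchard salt".
Within "orchard salt", the head is "salt" and the modifier is "orchard".
Within "cellar desert flint lamp", the head is "lamp" and the modifier is "cellar desert flint".
Within "cellar desert flint", the head is "flint" (specifically "desert flint") and the modifier is "cellar".
Within "desert flint", the head is "flint" and the modifier is "desert".
Putting it together: [[orchard salt] [[cellar [desert flint]] lamp]].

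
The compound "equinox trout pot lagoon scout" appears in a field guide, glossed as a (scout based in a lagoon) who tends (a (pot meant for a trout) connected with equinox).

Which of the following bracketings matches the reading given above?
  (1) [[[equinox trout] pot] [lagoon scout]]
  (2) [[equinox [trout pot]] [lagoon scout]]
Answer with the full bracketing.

[[equinox [trout pot]] [lagoon scout]]

The paraphrase's head is the "scout" part ("lagoon scout"); its modifier is "equinox trout pot".
That top-level split, carried through the inner groups, gives [[equinox [trout pot]] [lagoon scout]].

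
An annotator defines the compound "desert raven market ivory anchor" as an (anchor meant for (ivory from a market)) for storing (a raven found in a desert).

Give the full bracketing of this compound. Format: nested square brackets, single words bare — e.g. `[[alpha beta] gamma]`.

[[desert raven] [[market ivory] anchor]]

Overall it is a kind of anchor (specifically "market ivory anchor"); the modifier is "desert raven".
"desert raven" → head "raven", modifier "desert".
"market ivory anchor" → head "anchor", modifier "market ivory".
"market ivory" → head "ivory", modifier "market".
So the structure is [[desert raven] [[market ivory] anchor]].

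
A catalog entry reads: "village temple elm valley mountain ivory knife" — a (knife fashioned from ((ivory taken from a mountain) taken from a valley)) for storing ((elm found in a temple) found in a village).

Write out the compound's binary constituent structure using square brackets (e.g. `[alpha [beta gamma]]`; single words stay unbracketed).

Whole compound: head "knife" (specifically "valley mountain ivory knife"), modifier "village temple elm".
"village temple elm" → head "elm" (specifically "temple elm"), modifier "village".
"temple elm" → head "elm", modifier "temple".
"valley mountain ivory knife" → head "knife", modifier "valley mountain ivory".
"valley mountain ivory" → head "ivory" (specifically "mountain ivory"), modifier "valley".
"mountain ivory" → head "ivory", modifier "mountain".
Putting it together: [[village [temple elm]] [[valley [mountain ivory]] knife]].

[[village [temple elm]] [[valley [mountain ivory]] knife]]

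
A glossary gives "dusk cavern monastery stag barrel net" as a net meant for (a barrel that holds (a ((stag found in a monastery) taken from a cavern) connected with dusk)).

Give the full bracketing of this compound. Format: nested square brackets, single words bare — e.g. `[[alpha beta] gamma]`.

[[[dusk [cavern [monastery stag]]] barrel] net]

At the top level: head "net"; modifier "dusk cavern monastery stag barrel".
Inside "dusk cavern monastery stag barrel": head "barrel", modifier "dusk cavern monastery stag".
Inside "dusk cavern monastery stag": head "stag" (specifically "cavern monastery stag"), modifier "dusk".
Inside "cavern monastery stag": head "stag" (specifically "monastery stag"), modifier "cavern".
Inside "monastery stag": head "stag", modifier "monastery".
So the structure is [[[dusk [cavern [monastery stag]]] barrel] net].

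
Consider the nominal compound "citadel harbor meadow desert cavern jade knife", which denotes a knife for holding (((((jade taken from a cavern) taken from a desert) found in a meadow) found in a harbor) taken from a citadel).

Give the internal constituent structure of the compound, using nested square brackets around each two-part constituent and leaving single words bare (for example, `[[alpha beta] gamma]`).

[[citadel [harbor [meadow [desert [cavern jade]]]]] knife]

Overall it is a kind of knife; the modifier is "citadel harbor meadow desert cavern jade".
Within "citadel harbor meadow desert cavern jade", the head is "jade" (specifically "harbor meadow desert cavern jade") and the modifier is "citadel".
Within "harbor meadow desert cavern jade", the head is "jade" (specifically "meadow desert cavern jade") and the modifier is "harbor".
Within "meadow desert cavern jade", the head is "jade" (specifically "desert cavern jade") and the modifier is "meadow".
Within "desert cavern jade", the head is "jade" (specifically "cavern jade") and the modifier is "desert".
Within "cavern jade", the head is "jade" and the modifier is "cavern".
Assembled: [[citadel [harbor [meadow [desert [cavern jade]]]]] knife].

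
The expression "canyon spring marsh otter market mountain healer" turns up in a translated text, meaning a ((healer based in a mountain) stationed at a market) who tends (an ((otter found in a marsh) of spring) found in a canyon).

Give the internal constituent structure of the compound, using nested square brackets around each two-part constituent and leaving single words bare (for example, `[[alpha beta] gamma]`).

[[canyon [spring [marsh otter]]] [market [mountain healer]]]

The outermost head in the paraphrase is "healer" (specifically "market mountain healer"), modified by "canyon spring marsh otter".
"canyon spring marsh otter" → head "otter" (specifically "spring marsh otter"), modifier "canyon".
"spring marsh otter" → head "otter" (specifically "marsh otter"), modifier "spring".
"marsh otter" → head "otter", modifier "marsh".
"market mountain healer" → head "healer" (specifically "mountain healer"), modifier "market".
"mountain healer" → head "healer", modifier "mountain".
Assembled: [[canyon [spring [marsh otter]]] [market [mountain healer]]].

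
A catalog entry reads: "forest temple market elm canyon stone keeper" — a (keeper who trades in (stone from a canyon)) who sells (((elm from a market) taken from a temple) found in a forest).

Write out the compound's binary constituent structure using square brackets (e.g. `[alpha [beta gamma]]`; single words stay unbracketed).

At the top level: head "keeper" (specifically "canyon stone keeper"); modifier "forest temple market elm".
"forest temple market elm" → head "elm" (specifically "temple market elm"), modifier "forest".
"temple market elm" → head "elm" (specifically "market elm"), modifier "temple".
"market elm" → head "elm", modifier "market".
"canyon stone keeper" → head "keeper", modifier "canyon stone".
"canyon stone" → head "stone", modifier "canyon".
Putting it together: [[forest [temple [market elm]]] [[canyon stone] keeper]].

[[forest [temple [market elm]]] [[canyon stone] keeper]]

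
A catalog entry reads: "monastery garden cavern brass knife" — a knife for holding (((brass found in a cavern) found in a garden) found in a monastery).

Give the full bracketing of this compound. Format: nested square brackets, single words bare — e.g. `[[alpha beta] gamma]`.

Overall it is a kind of knife; the modifier is "monastery garden cavern brass".
Inside "monastery garden cavern brass": head "brass" (specifically "garden cavern brass"), modifier "monastery".
Inside "garden cavern brass": head "brass" (specifically "cavern brass"), modifier "garden".
Inside "cavern brass": head "brass", modifier "cavern".
Putting it together: [[monastery [garden [cavern brass]]] knife].

[[monastery [garden [cavern brass]]] knife]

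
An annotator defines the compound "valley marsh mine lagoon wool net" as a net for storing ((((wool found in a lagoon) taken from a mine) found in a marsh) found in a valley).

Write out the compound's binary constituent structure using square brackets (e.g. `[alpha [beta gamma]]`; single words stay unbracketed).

[[valley [marsh [mine [lagoon wool]]]] net]

At the top level: head "net"; modifier "valley marsh mine lagoon wool".
Inside "valley marsh mine lagoon wool": head "wool" (specifically "marsh mine lagoon wool"), modifier "valley".
Inside "marsh mine lagoon wool": head "wool" (specifically "mine lagoon wool"), modifier "marsh".
Inside "mine lagoon wool": head "wool" (specifically "lagoon wool"), modifier "mine".
Inside "lagoon wool": head "wool", modifier "lagoon".
So the structure is [[valley [marsh [mine [lagoon wool]]]] net].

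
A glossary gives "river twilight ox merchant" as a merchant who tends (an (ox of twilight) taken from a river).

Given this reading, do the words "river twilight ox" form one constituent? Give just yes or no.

yes

The paraphrase groups the words so that "river twilight ox" is one unit: it corresponds to a single parenthesized sub-phrase.
The full structure is [[river [twilight ox]] merchant], in which [river twilight ox] is a constituent.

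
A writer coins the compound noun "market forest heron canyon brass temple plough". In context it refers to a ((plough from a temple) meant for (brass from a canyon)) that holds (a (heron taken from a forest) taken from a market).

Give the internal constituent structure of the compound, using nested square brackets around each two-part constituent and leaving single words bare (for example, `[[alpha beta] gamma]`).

The outermost head in the paraphrase is "plough" (specifically "canyon brass temple plough"), modified by "market forest heron".
Within "market forest heron", the head is "heron" (specifically "forest heron") and the modifier is "market".
Within "forest heron", the head is "heron" and the modifier is "forest".
Within "canyon brass temple plough", the head is "plough" (specifically "temple plough") and the modifier is "canyon brass".
Within "canyon brass", the head is "brass" and the modifier is "canyon".
Within "temple plough", the head is "plough" and the modifier is "temple".
Putting it together: [[market [forest heron]] [[canyon brass] [temple plough]]].

[[market [forest heron]] [[canyon brass] [temple plough]]]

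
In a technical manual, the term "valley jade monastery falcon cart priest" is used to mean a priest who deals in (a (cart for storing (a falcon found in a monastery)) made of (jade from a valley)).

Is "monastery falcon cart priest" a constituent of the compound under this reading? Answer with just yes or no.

The top-level split is [valley jade monastery falcon cart] [priest]; the full structure is [[[valley jade] [[monastery falcon] cart]] priest].
"monastery falcon cart priest" straddles a constituent boundary, so it is not a single unit.

no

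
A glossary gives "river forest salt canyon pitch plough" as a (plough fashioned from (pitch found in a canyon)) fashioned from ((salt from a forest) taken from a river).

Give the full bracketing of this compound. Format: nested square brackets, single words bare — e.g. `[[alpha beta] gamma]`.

[[river [forest salt]] [[canyon pitch] plough]]

Overall it is a kind of plough (specifically "canyon pitch plough"); the modifier is "river forest salt".
"river forest salt" → head "salt" (specifically "forest salt"), modifier "river".
"forest salt" → head "salt", modifier "forest".
"canyon pitch plough" → head "plough", modifier "canyon pitch".
"canyon pitch" → head "pitch", modifier "canyon".
So the structure is [[river [forest salt]] [[canyon pitch] plough]].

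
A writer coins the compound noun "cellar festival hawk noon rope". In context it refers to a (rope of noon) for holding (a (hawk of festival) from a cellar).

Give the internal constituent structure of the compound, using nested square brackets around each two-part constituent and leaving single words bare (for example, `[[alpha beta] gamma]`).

[[cellar [festival hawk]] [noon rope]]

Overall it is a kind of rope (specifically "noon rope"); the modifier is "cellar festival hawk".
Inside "cellar festival hawk": head "hawk" (specifically "festival hawk"), modifier "cellar".
Inside "festival hawk": head "hawk", modifier "festival".
Inside "noon rope": head "rope", modifier "noon".
Putting it together: [[cellar [festival hawk]] [noon rope]].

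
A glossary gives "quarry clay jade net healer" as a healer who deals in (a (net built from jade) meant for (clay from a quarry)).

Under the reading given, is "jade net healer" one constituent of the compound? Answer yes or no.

The top-level split is [quarry clay jade net] [healer]; the full structure is [[[quarry clay] [jade net]] healer].
"jade net healer" straddles a constituent boundary, so it is not a single unit.

no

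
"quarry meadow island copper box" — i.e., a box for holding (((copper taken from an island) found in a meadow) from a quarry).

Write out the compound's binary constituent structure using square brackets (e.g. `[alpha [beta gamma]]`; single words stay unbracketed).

[[quarry [meadow [island copper]]] box]

At the top level: head "box"; modifier "quarry meadow island copper".
Inside "quarry meadow island copper": head "copper" (specifically "meadow island copper"), modifier "quarry".
Inside "meadow island copper": head "copper" (specifically "island copper"), modifier "meadow".
Inside "island copper": head "copper", modifier "island".
Assembled: [[quarry [meadow [island copper]]] box].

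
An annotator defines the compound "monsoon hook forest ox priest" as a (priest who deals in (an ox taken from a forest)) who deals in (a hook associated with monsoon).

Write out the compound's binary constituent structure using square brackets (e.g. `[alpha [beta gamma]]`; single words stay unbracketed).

The outermost head in the paraphrase is "priest" (specifically "forest ox priest"), modified by "monsoon hook".
Inside "monsoon hook": head "hook", modifier "monsoon".
Inside "forest ox priest": head "priest", modifier "forest ox".
Inside "forest ox": head "ox", modifier "forest".
Assembled: [[monsoon hook] [[forest ox] priest]].

[[monsoon hook] [[forest ox] priest]]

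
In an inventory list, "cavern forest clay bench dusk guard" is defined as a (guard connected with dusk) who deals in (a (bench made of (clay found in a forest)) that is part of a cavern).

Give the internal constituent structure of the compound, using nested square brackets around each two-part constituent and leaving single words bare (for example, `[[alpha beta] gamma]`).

[[cavern [[forest clay] bench]] [dusk guard]]

Overall it is a kind of guard (specifically "dusk guard"); the modifier is "cavern forest clay bench".
"cavern forest clay bench" → head "bench" (specifically "forest clay bench"), modifier "cavern".
"forest clay bench" → head "bench", modifier "forest clay".
"forest clay" → head "clay", modifier "forest".
"dusk guard" → head "guard", modifier "dusk".
Assembled: [[cavern [[forest clay] bench]] [dusk guard]].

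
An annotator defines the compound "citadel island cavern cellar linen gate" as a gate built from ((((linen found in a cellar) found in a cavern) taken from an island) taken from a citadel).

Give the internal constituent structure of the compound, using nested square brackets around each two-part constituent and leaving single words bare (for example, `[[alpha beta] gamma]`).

Overall it is a kind of gate; the modifier is "citadel island cavern cellar linen".
Inside "citadel island cavern cellar linen": head "linen" (specifically "island cavern cellar linen"), modifier "citadel".
Inside "island cavern cellar linen": head "linen" (specifically "cavern cellar linen"), modifier "island".
Inside "cavern cellar linen": head "linen" (specifically "cellar linen"), modifier "cavern".
Inside "cellar linen": head "linen", modifier "cellar".
Putting it together: [[citadel [island [cavern [cellar linen]]]] gate].

[[citadel [island [cavern [cellar linen]]]] gate]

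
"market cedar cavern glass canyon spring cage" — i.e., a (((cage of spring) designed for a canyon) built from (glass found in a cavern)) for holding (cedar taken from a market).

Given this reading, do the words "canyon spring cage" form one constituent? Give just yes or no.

yes

The paraphrase groups the words so that "canyon spring cage" is one unit: it corresponds to a single parenthesized sub-phrase.
The full structure is [[market cedar] [[cavern glass] [canyon [spring cage]]]], in which [canyon spring cage] is a constituent.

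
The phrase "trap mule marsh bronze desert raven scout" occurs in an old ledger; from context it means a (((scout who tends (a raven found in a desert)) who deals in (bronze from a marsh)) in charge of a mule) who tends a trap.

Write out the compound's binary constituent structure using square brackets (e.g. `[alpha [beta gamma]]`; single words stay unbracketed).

Whole compound: head "scout" (specifically "mule marsh bronze desert raven scout"), modifier "trap".
Inside "mule marsh bronze desert raven scout": head "scout" (specifically "marsh bronze desert raven scout"), modifier "mule".
Inside "marsh bronze desert raven scout": head "scout" (specifically "desert raven scout"), modifier "marsh bronze".
Inside "marsh bronze": head "bronze", modifier "marsh".
Inside "desert raven scout": head "scout", modifier "desert raven".
Inside "desert raven": head "raven", modifier "desert".
So the structure is [trap [mule [[marsh bronze] [[desert raven] scout]]]].

[trap [mule [[marsh bronze] [[desert raven] scout]]]]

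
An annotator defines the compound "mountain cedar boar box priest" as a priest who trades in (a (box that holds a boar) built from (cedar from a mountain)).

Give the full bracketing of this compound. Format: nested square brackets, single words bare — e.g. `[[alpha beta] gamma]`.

Whole compound: head "priest", modifier "mountain cedar boar box".
Within "mountain cedar boar box", the head is "box" (specifically "boar box") and the modifier is "mountain cedar".
Within "mountain cedar", the head is "cedar" and the modifier is "mountain".
Within "boar box", the head is "box" and the modifier is "boar".
Assembled: [[[mountain cedar] [boar box]] priest].

[[[mountain cedar] [boar box]] priest]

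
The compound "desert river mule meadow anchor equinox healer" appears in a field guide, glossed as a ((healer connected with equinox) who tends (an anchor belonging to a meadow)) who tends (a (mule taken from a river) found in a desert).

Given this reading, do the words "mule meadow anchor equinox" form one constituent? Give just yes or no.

no

The top-level split is [desert river mule] [meadow anchor equinox healer]; the full structure is [[desert [river mule]] [[meadow anchor] [equinox healer]]].
"mule meadow anchor equinox" straddles a constituent boundary, so it is not a single unit.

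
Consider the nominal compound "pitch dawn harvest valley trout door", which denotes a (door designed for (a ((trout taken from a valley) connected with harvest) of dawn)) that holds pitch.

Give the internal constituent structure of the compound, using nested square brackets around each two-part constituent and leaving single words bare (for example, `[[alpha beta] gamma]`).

The outermost head in the paraphrase is "door" (specifically "dawn harvest valley trout door"), modified by "pitch".
Within "dawn harvest valley trout door", the head is "door" and the modifier is "dawn harvest valley trout".
Within "dawn harvest valley trout", the head is "trout" (specifically "harvest valley trout") and the modifier is "dawn".
Within "harvest valley trout", the head is "trout" (specifically "valley trout") and the modifier is "harvest".
Within "valley trout", the head is "trout" and the modifier is "valley".
Assembled: [pitch [[dawn [harvest [valley trout]]] door]].

[pitch [[dawn [harvest [valley trout]]] door]]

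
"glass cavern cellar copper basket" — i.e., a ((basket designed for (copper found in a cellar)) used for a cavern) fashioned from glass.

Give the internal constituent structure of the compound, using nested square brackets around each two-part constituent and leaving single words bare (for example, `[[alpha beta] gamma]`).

The outermost head in the paraphrase is "basket" (specifically "cavern cellar copper basket"), modified by "glass".
Inside "cavern cellar copper basket": head "basket" (specifically "cellar copper basket"), modifier "cavern".
Inside "cellar copper basket": head "basket", modifier "cellar copper".
Inside "cellar copper": head "copper", modifier "cellar".
So the structure is [glass [cavern [[cellar copper] basket]]].

[glass [cavern [[cellar copper] basket]]]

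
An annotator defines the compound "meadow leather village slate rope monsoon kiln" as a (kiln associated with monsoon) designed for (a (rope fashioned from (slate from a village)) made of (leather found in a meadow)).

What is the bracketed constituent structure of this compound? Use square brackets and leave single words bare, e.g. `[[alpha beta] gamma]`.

Whole compound: head "kiln" (specifically "monsoon kiln"), modifier "meadow leather village slate rope".
"meadow leather village slate rope" → head "rope" (specifically "village slate rope"), modifier "meadow leather".
"meadow leather" → head "leather", modifier "meadow".
"village slate rope" → head "rope", modifier "village slate".
"village slate" → head "slate", modifier "village".
"monsoon kiln" → head "kiln", modifier "monsoon".
Putting it together: [[[meadow leather] [[village slate] rope]] [monsoon kiln]].

[[[meadow leather] [[village slate] rope]] [monsoon kiln]]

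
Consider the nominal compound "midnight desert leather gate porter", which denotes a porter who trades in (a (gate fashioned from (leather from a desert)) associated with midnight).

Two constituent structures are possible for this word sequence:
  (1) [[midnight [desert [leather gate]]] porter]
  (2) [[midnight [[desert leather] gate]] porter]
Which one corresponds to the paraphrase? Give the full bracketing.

[[midnight [[desert leather] gate]] porter]

The paraphrase's head is the "porter" part ("porter"); its modifier is "midnight desert leather gate".
That top-level split, carried through the inner groups, gives [[midnight [[desert leather] gate]] porter].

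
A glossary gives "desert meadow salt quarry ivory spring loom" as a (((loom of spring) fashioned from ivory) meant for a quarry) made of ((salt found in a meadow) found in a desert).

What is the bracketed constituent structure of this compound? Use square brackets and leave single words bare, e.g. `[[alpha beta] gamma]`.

At the top level: head "loom" (specifically "quarry ivory spring loom"); modifier "desert meadow salt".
Inside "desert meadow salt": head "salt" (specifically "meadow salt"), modifier "desert".
Inside "meadow salt": head "salt", modifier "meadow".
Inside "quarry ivory spring loom": head "loom" (specifically "ivory spring loom"), modifier "quarry".
Inside "ivory spring loom": head "loom" (specifically "spring loom"), modifier "ivory".
Inside "spring loom": head "loom", modifier "spring".
So the structure is [[desert [meadow salt]] [quarry [ivory [spring loom]]]].

[[desert [meadow salt]] [quarry [ivory [spring loom]]]]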